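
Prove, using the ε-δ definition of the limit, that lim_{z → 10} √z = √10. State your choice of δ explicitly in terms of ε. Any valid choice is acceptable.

δ = min(10, √10·ε)

Suppose ε > 0. We want δ > 0 such that 0 < |z − 10| < δ implies |√z − √10| < ε.
Multiplying by the conjugate, |√z − √10| = |z − 10|/(√z + √10).
Restrict δ ≤ 10 so that |z − 10| < 10 forces z > 0, and then √z + √10 > √10.
Hence |√z − √10| < |z − 10|/√10, which is < ε once |z − 10| < √10·ε.
Take δ = min(10, √10·ε). If 0 < |z − 10| < δ then z > 0 and |√z − √10| < |z − 10|/√10 < ε.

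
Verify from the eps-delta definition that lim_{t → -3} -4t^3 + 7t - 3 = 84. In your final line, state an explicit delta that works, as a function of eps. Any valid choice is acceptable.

Fix eps > 0. We want delta > 0 such that 0 < |t + 3| < delta implies |(-4t^3 + 7t - 3) − 84| < eps.
(-4t^3 + 7t - 3) − 84 = -4t^3 + 7t - 87 = (t + 3)(-4t^2 + 12t - 29).
So |(-4t^3 + 7t - 3) − 84| = |t + 3|·|-4t^2 + 12t - 29|.
Require delta ≤ 1. Then |t + 3| < 1 gives |t| < 4, and by the triangle inequality |-4t^2 + 12t - 29| ≤ 4·4^2 + 12·4 + 29 = 141.
Hence |(-4t^3 + 7t - 3) − 84| ≤ 141|t + 3| < eps provided |t + 3| < eps/141.
Choosing delta = min(1, eps/141) ensures both conditions, hence |(-4t^3 + 7t - 3) − 84| < eps.

delta = min(1, eps/141)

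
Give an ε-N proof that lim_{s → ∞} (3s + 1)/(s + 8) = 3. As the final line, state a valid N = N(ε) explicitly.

N = 23/ε

Let ε > 0. We seek N > 0 such that s > N implies |(3s + 1)/(s + 8) − 3| < ε.
(3s + 1)/(s + 8) − 3 = ((3s + 1) − 3(s + 8)) / ((s + 8)) = -23/((s + 8)).
For s > 0 we have s + 8 > s, so |(3s + 1)/(s + 8) − 3| = 23/((s + 8)) < 23/(s) = 23/s.
Thus |(3s + 1)/(s + 8) − 3| < ε whenever s > 23/ε.
Take N = 23/ε. If s > N then |(3s + 1)/(s + 8) − 3| < 23/s < ε.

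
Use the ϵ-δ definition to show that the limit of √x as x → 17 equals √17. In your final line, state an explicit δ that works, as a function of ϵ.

Suppose ϵ > 0. We want δ > 0 such that 0 < |x − 17| < δ implies |√x − √17| < ϵ.
Rationalise: √x − √17 = (x − 17)/(√x + √17), so |√x − √17| = |x − 17|/(√x + √17).
Restrict δ ≤ 17 so that |x − 17| < 17 forces x > 0, and then √x + √17 > √17.
Hence |√x − √17| < |x − 17|/√17, which is < ϵ once |x − 17| < √17·ϵ.
Take δ = min(17, √17·ϵ). If 0 < |x − 17| < δ then x > 0 and |√x − √17| < |x − 17|/√17 < ϵ.

δ = min(17, √17·ϵ)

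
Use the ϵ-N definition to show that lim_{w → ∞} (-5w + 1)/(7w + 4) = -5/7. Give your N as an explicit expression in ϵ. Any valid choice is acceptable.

N = (27/49)/ϵ

Suppose ϵ > 0. We seek N > 0 such that w > N implies |(-5w + 1)/(7w + 4) + 5/7| < ϵ.
(-5w + 1)/(7w + 4) + 5/7 = (7(-5w + 1) − (-5)(7w + 4)) / (7(7w + 4)) = 27/(7(7w + 4)).
For w > 0 we have 7w + 4 > 7w, so |(-5w + 1)/(7w + 4) + 5/7| = 27/(7(7w + 4)) < 27/(7·7w) = (27/49)/w.
Thus |(-5w + 1)/(7w + 4) + 5/7| < ϵ whenever w > (27/49)/ϵ.
Take N = (27/49)/ϵ. If w > N then |(-5w + 1)/(7w + 4) + 5/7| < (27/49)/w < ϵ.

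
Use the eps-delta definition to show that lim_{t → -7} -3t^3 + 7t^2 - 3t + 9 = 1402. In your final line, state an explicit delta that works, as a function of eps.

delta = min(1, eps/615)

Let eps > 0. We want delta > 0 such that 0 < |t + 7| < delta implies |(-3t^3 + 7t^2 - 3t + 9) − 1402| < eps.
(-3t^3 + 7t^2 - 3t + 9) − 1402 = -3t^3 + 7t^2 - 3t - 1393 = (t + 7)(-3t^2 + 28t - 199).
So |(-3t^3 + 7t^2 - 3t + 9) − 1402| = |t + 7|·|-3t^2 + 28t - 199|.
Assume first that |t + 7| < 1, so |t| < 8. Then |-3t^2 + 28t - 199| ≤ 3·8^2 + 28·8 + 199 = 615.
Hence |(-3t^3 + 7t^2 - 3t + 9) − 1402| ≤ 615|t + 7| < eps provided |t + 7| < eps/615.
Take delta = min(1, eps/615). Then 0 < |t + 7| < delta gives both |t + 7| < 1 and |t + 7| < eps/615, so |(-3t^3 + 7t^2 - 3t + 9) − 1402| < eps.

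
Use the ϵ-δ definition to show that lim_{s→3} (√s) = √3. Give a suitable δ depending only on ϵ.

δ = min(3, √3·ϵ)

Let ϵ > 0. We want δ > 0 such that 0 < |s − 3| < δ implies |√s − √3| < ϵ.
Multiplying by the conjugate, |√s − √3| = |s − 3|/(√s + √3).
Restrict δ ≤ 3 so that |s − 3| < 3 forces s > 0, and then √s + √3 > √3.
Hence |√s − √3| < |s − 3|/√3, which is < ϵ once |s − 3| < √3·ϵ.
Take δ = min(3, √3·ϵ). If 0 < |s − 3| < δ then s > 0 and |√s − √3| < |s − 3|/√3 < ϵ.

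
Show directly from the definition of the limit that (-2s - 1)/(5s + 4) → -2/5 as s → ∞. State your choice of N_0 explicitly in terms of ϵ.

N_0 = (3/25)/ϵ

Suppose ϵ > 0. We seek N_0 > 0 such that s > N_0 implies |(-2s - 1)/(5s + 4) + 2/5| < ϵ.
(-2s - 1)/(5s + 4) + 2/5 = (5(-2s - 1) − (-2)(5s + 4)) / (5(5s + 4)) = 3/(5(5s + 4)).
For s > 0 we have 5s + 4 > 5s, so |(-2s - 1)/(5s + 4) + 2/5| = 3/(5(5s + 4)) < 3/(5·5s) = (3/25)/s.
Thus |(-2s - 1)/(5s + 4) + 2/5| < ϵ whenever s > (3/25)/ϵ.
Take N_0 = (3/25)/ϵ. If s > N_0 then |(-2s - 1)/(5s + 4) + 2/5| < (3/25)/s < ϵ.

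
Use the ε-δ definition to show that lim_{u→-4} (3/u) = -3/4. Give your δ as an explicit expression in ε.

Let ε > 0. We seek δ > 0 such that 0 < |u + 4| < δ implies |3/u + 3/4| < ε.
|3/u + 3/4| = 3·|-4 − u|/(4·|u|) = 3|u + 4|/(4|u|).
Require δ ≤ 2 so that |u| > 4 − 2 = 2, hence 4|u| > 8.
Then |3/u + 3/4| < 3|u + 4|/8, which is < ε when |u + 4| < (8/3)ε.
Take δ = min(2, (8/3)ε). Then 0 < |u + 4| < δ gives both |u + 4| < 2 and |u + 4| < (8/3)ε, so |3/u + 3/4| < ε.

δ = min(2, (8/3)ε)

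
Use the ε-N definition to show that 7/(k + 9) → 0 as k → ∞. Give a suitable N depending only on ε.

Let ε > 0 be given. For k ≥ 1, |7/(k + 9) − 0| = 7/(k + 9) ≤ 7/k.
We need 7/k < ε, i.e. k > 7/ε.
Take N = 7/ε. If k > N then |7/(k + 9)| ≤ 7/k < ε.

N = 7/ε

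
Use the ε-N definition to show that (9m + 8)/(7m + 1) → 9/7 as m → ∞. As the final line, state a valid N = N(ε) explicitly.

Fix ε > 0. For m ≥ 1, |(9m + 8)/(7m + 1) − (9/7)| = |47|/(7(7m + 1)) = 47/(7(7m + 1)).
Since 7m + 1 ≥ 7m for m ≥ 1, this is ≤ 47/(7·7m) = (47/49)/m.
So |(9m + 8)/(7m + 1) − (9/7)| < ε whenever m > (47/49)/ε.
Take N = (47/49)/ε. If m > N then |(9m + 8)/(7m + 1) − (9/7)| ≤ (47/49)/m < ε.

N = (47/49)/ε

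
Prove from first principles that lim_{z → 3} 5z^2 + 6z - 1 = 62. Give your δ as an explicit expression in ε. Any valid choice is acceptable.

Suppose ε > 0. We want δ > 0 such that 0 < |z − 3| < δ implies |(5z^2 + 6z - 1) − 62| < ε.
(5z^2 + 6z - 1) − 62 = 5z^2 + 6z - 63 = (z − 3)(5z + 21).
So |(5z^2 + 6z - 1) − 62| = |z − 3|·|5z + 21|.
Require δ ≤ 2. Then |z − 3| < 2 gives |z| < 5, and by the triangle inequality |5z + 21| ≤ 5·5 + 21 = 46.
Hence |(5z^2 + 6z - 1) − 62| ≤ 46|z − 3| < ε provided |z − 3| < ε/46.
Choosing δ = min(2, ε/46) ensures both conditions, hence |(5z^2 + 6z - 1) − 62| < ε.

δ = min(2, ε/46)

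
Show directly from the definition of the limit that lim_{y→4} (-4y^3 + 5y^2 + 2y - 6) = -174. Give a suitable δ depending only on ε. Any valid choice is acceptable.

Let ε > 0 be given. We want δ > 0 such that 0 < |y − 4| < δ implies |(-4y^3 + 5y^2 + 2y - 6) + 174| < ε.
(-4y^3 + 5y^2 + 2y - 6) + 174 = -4y^3 + 5y^2 + 2y + 168 = (y − 4)(-4y^2 - 11y - 42).
So |(-4y^3 + 5y^2 + 2y - 6) + 174| = |y − 4|·|-4y^2 - 11y - 42|.
Require δ ≤ 2. Then |y − 4| < 2 gives |y| < 6, and by the triangle inequality |-4y^2 - 11y - 42| ≤ 4·6^2 + 11·6 + 42 = 252.
Hence |(-4y^3 + 5y^2 + 2y - 6) + 174| ≤ 252|y − 4| < ε provided |y − 4| < ε/252.
Take δ = min(2, ε/252). Then 0 < |y − 4| < δ gives both |y − 4| < 2 and |y − 4| < ε/252, so |(-4y^3 + 5y^2 + 2y - 6) + 174| < ε.

δ = min(2, ε/252)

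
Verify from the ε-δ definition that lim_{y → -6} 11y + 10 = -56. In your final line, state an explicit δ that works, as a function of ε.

δ = ε/11

Let ε > 0. We need δ > 0 so that 0 < |y + 6| < δ implies |(11y + 10) + 56| < ε.
|(11y + 10) + 56| = |11y + 66| = 11|y + 6|.
Thus it suffices that |y + 6| < ε/11.
Choosing δ = ε/11 gives |(11y + 10) + 56| = 11|y + 6| < ε whenever |y + 6| < δ.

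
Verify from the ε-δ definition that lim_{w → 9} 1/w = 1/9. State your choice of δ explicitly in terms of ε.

Fix ε > 0. We seek δ > 0 such that 0 < |w − 9| < δ implies |1/w − (1/9)| < ε.
|1/w − (1/9)| = |9 − w|/(9·|w|) = |w − 9|/(9|w|).
Require δ ≤ 9/2 so that |w| > 9 − 9/2 = 9/2, hence 9|w| > 81/2.
Then |1/w − (1/9)| < |w − 9|/(81/2), which is < ε when |w − 9| < (81/2)ε.
Take δ = min(9/2, (81/2)ε). Then 0 < |w − 9| < δ gives both |w − 9| < 9/2 and |w − 9| < (81/2)ε, so |1/w − (1/9)| < ε.

δ = min(9/2, (81/2)ε)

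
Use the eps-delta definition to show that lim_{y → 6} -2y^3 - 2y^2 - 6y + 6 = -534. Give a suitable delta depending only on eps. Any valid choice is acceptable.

delta = min(1, eps/286)

Let eps > 0 be given. We want delta > 0 such that 0 < |y − 6| < delta implies |(-2y^3 - 2y^2 - 6y + 6) + 534| < eps.
(-2y^3 - 2y^2 - 6y + 6) + 534 = -2y^3 - 2y^2 - 6y + 540 = (y − 6)(-2y^2 - 14y - 90).
So |(-2y^3 - 2y^2 - 6y + 6) + 534| = |y − 6|·|-2y^2 - 14y - 90|.
Assume first that |y − 6| < 1, so |y| < 7. Then |-2y^2 - 14y - 90| ≤ 2·7^2 + 14·7 + 90 = 286.
Hence |(-2y^3 - 2y^2 - 6y + 6) + 534| ≤ 286|y − 6| < eps provided |y − 6| < eps/286.
Choosing delta = min(1, eps/286) ensures both conditions, hence |(-2y^3 - 2y^2 - 6y + 6) + 534| < eps.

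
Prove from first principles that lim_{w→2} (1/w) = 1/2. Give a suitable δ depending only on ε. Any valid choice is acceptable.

Fix ε > 0. We seek δ > 0 such that 0 < |w − 2| < δ implies |1/w − (1/2)| < ε.
|1/w − (1/2)| = |2 − w|/(2·|w|) = |w − 2|/(2|w|).
Require δ ≤ 1 so that |w| > 2 − 1 = 1, hence 2|w| > 2.
Then |1/w − (1/2)| < |w − 2|/2, which is < ε when |w − 2| < 2ε.
Take δ = min(1, 2ε). Then 0 < |w − 2| < δ gives both |w − 2| < 1 and |w − 2| < 2ε, so |1/w − (1/2)| < ε.

δ = min(1, 2ε)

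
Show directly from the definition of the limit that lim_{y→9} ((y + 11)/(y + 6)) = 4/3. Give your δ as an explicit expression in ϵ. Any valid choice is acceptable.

δ = min(15/2, (45/2)ϵ)

Let ϵ > 0. We want δ > 0 with 0 < |y − 9| < δ ⇒ |(y + 11)/(y + 6) − (4/3)| < ϵ.
Combining over a common denominator, (y + 11)/(y + 6) − (4/3) = [(y + 11)·15 − 20·(y + 6)] / [15·(y + 6)] = -5(y − 9) / (15(y + 6)).
So |(y + 11)/(y + 6) − (4/3)| = 5|y − 9| / (15·|y + 6|).
Require δ ≤ 15/2, so |y + 6| ≥ |15| − |y − 9| > 15 − 15/2 = 15/2.
Hence |(y + 11)/(y + 6) − (4/3)| < 5|y − 9|/(15·(15/2)) = (2/45)|y − 9|, which is < ϵ once |y − 9| < (45/2)ϵ.
Take δ = min(15/2, (45/2)ϵ). Then 0 < |y − 9| < δ forces both bounds, so |(y + 11)/(y + 6) − (4/3)| < ϵ.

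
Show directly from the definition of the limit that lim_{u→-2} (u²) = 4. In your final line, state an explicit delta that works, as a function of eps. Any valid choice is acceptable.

delta = min(2, eps/6)

Let eps > 0 be given. We seek delta > 0 with 0 < |u + 2| < delta ⇒ |u² − 4| < eps.
Factor: u² − 4 = (u + 2)(u - 2), so |u² − 4| = |u + 2|·|u - 2|.
Restrict delta ≤ 2. Then |u + 2| < 2 gives |u| < 4, so by the triangle inequality |u - 2| ≤ 4 + 2 = 6.
Hence |u² − 4| ≤ 6|u + 2|, which is < eps once |u + 2| < eps/6.
Take delta = min(2, eps/6). If 0 < |u + 2| < delta then both bounds hold and |u² − 4| ≤ 6|u + 2| < 6·(eps/6) = eps.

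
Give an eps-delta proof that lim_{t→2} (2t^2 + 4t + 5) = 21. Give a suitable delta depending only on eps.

delta = min(1, eps/14)

Let eps > 0. We want delta > 0 such that 0 < |t − 2| < delta implies |(2t^2 + 4t + 5) − 21| < eps.
(2t^2 + 4t + 5) − 21 = 2t^2 + 4t - 16 = (t − 2)(2t + 8).
So |(2t^2 + 4t + 5) − 21| = |t − 2|·|2t + 8|.
Assume first that |t − 2| < 1, so |t| < 3. Then |2t + 8| ≤ 2·3 + 8 = 14.
Hence |(2t^2 + 4t + 5) − 21| ≤ 14|t − 2| < eps provided |t − 2| < eps/14.
Choosing delta = min(1, eps/14) ensures both conditions, hence |(2t^2 + 4t + 5) − 21| < eps.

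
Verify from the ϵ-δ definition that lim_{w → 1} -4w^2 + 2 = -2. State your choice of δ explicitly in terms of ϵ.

δ = min(2, ϵ/16)

Suppose ϵ > 0. We want δ > 0 such that 0 < |w − 1| < δ implies |(-4w^2 + 2) + 2| < ϵ.
(-4w^2 + 2) + 2 = -4w^2 + 4 = (w − 1)(-4w - 4).
So |(-4w^2 + 2) + 2| = |w − 1|·|-4w - 4|.
Require δ ≤ 2. Then |w − 1| < 2 gives |w| < 3, and by the triangle inequality |-4w - 4| ≤ 4·3 + 4 = 16.
Hence |(-4w^2 + 2) + 2| ≤ 16|w − 1| < ϵ provided |w − 1| < ϵ/16.
Choosing δ = min(2, ϵ/16) ensures both conditions, hence |(-4w^2 + 2) + 2| < ϵ.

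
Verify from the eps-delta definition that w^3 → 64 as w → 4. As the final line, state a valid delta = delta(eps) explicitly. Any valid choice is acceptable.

delta = min(1, eps/61)

Let eps > 0 be given. We seek delta > 0 with 0 < |w − 4| < delta ⇒ |w^3 − 64| < eps.
Factor: w^3 − 64 = (w − 4)(w^2 + 4w + 16), so |w^3 − 64| = |w − 4|·|w^2 + 4w + 16|.
Restrict delta ≤ 1. Then |w − 4| < 1 gives |w| < 5, so by the triangle inequality |w^2 + 4w + 16| ≤ 5^2 + 4·5 + 16 = 61.
Hence |w^3 − 64| ≤ 61|w − 4|, which is < eps once |w − 4| < eps/61.
Take delta = min(1, eps/61). If 0 < |w − 4| < delta then both bounds hold and |w^3 − 64| ≤ 61|w − 4| < 61·(eps/61) = eps.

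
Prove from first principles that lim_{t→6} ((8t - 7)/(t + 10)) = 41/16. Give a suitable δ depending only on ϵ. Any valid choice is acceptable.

Let ϵ > 0. We want δ > 0 with 0 < |t − 6| < δ ⇒ |(8t - 7)/(t + 10) − (41/16)| < ϵ.
Combining over a common denominator, (8t - 7)/(t + 10) − (41/16) = [(8t - 7)·16 − 41·(t + 10)] / [16·(t + 10)] = 87(t − 6) / (16(t + 10)).
So |(8t - 7)/(t + 10) − (41/16)| = 87|t − 6| / (16·|t + 10|).
Restrict δ ≤ 8. Then |t − 6| < 8 gives |t + 10| = |(t − 6) + 16| ≥ 16 − 8 = 8.
Hence |(8t - 7)/(t + 10) − (41/16)| < 87|t − 6|/(16·8) = (87/128)|t − 6|, which is < ϵ once |t − 6| < (128/87)ϵ.
Take δ = min(8, (128/87)ϵ). Then 0 < |t − 6| < δ forces both bounds, so |(8t - 7)/(t + 10) − (41/16)| < ϵ.

δ = min(8, (128/87)ϵ)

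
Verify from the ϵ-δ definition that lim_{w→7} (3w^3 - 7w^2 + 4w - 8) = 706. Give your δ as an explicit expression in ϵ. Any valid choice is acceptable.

δ = min(1, ϵ/406)

Let ϵ > 0 be given. We want δ > 0 such that 0 < |w − 7| < δ implies |(3w^3 - 7w^2 + 4w - 8) − 706| < ϵ.
(3w^3 - 7w^2 + 4w - 8) − 706 = 3w^3 - 7w^2 + 4w - 714 = (w − 7)(3w^2 + 14w + 102).
So |(3w^3 - 7w^2 + 4w - 8) − 706| = |w − 7|·|3w^2 + 14w + 102|.
Assume first that |w − 7| < 1, so |w| < 8. Then |3w^2 + 14w + 102| ≤ 3·8^2 + 14·8 + 102 = 406.
Hence |(3w^3 - 7w^2 + 4w - 8) − 706| ≤ 406|w − 7| < ϵ provided |w − 7| < ϵ/406.
Take δ = min(1, ϵ/406). Then 0 < |w − 7| < δ gives both |w − 7| < 1 and |w − 7| < ϵ/406, so |(3w^3 - 7w^2 + 4w - 8) − 706| < ϵ.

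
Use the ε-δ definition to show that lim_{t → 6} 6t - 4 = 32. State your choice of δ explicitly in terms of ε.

δ = ε/6

Let ε > 0. We need δ > 0 so that 0 < |t − 6| < δ implies |(6t - 4) − 32| < ε.
|(6t - 4) − 32| = |6t - 36| = 6|t − 6|.
Thus it suffices that |t − 6| < ε/6.
Choosing δ = ε/6 gives |(6t - 4) − 32| = 6|t − 6| < ε whenever |t − 6| < δ.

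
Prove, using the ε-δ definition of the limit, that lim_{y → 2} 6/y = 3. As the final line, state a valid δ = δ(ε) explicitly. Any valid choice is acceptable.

Suppose ε > 0. We seek δ > 0 such that 0 < |y − 2| < δ implies |6/y − 3| < ε.
|6/y − 3| = 6·|2 − y|/(2·|y|) = 6|y − 2|/(2|y|).
Require δ ≤ 1 so that |y| > 2 − 1 = 1, hence 2|y| > 2.
Then |6/y − 3| < 6|y − 2|/2, which is < ε when |y − 2| < (1/3)ε.
Take δ = min(1, (1/3)ε). Then 0 < |y − 2| < δ gives both |y − 2| < 1 and |y − 2| < (1/3)ε, so |6/y − 3| < ε.

δ = min(1, (1/3)ε)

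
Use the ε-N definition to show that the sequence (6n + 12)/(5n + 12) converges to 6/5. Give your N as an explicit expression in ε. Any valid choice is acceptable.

Fix ε > 0. For n ≥ 1, |(6n + 12)/(5n + 12) − (6/5)| = |-12|/(5(5n + 12)) = 12/(5(5n + 12)).
Since 5n + 12 ≥ 5n for n ≥ 1, this is ≤ 12/(5·5n) = (12/25)/n.
So |(6n + 12)/(5n + 12) − (6/5)| < ε whenever n > (12/25)/ε.
Take N = (12/25)/ε. If n > N then |(6n + 12)/(5n + 12) − (6/5)| ≤ (12/25)/n < ε.

N = (12/25)/ε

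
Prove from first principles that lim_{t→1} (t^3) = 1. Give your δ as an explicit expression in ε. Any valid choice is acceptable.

Suppose ε > 0. We seek δ > 0 with 0 < |t − 1| < δ ⇒ |t^3 − 1| < ε.
Factor: t^3 − 1 = (t − 1)(t^2 + t + 1), so |t^3 − 1| = |t − 1|·|t^2 + t + 1|.
Impose δ ≤ 2 so that |t| < 3; then |t^2 + t + 1| ≤ 13.
Hence |t^3 − 1| ≤ 13|t − 1|, which is < ε once |t − 1| < ε/13.
Take δ = min(2, ε/13). If 0 < |t − 1| < δ then both bounds hold and |t^3 − 1| ≤ 13|t − 1| < 13·(ε/13) = ε.

δ = min(2, ε/13)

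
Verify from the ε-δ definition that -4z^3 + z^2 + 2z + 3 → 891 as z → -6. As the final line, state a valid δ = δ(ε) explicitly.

Suppose ε > 0. We want δ > 0 such that 0 < |z + 6| < δ implies |(-4z^3 + z^2 + 2z + 3) − 891| < ε.
(-4z^3 + z^2 + 2z + 3) − 891 = -4z^3 + z^2 + 2z - 888 = (z + 6)(-4z^2 + 25z - 148).
So |(-4z^3 + z^2 + 2z + 3) − 891| = |z + 6|·|-4z^2 + 25z - 148|.
Assume first that |z + 6| < 2, so |z| < 8. Then |-4z^2 + 25z - 148| ≤ 4·8^2 + 25·8 + 148 = 604.
Hence |(-4z^3 + z^2 + 2z + 3) − 891| ≤ 604|z + 6| < ε provided |z + 6| < ε/604.
Take δ = min(2, ε/604). Then 0 < |z + 6| < δ gives both |z + 6| < 2 and |z + 6| < ε/604, so |(-4z^3 + z^2 + 2z + 3) − 891| < ε.

δ = min(2, ε/604)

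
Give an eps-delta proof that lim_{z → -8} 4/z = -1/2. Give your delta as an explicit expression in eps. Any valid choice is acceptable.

Fix eps > 0. We seek delta > 0 such that 0 < |z + 8| < delta implies |4/z + 1/2| < eps.
|4/z + 1/2| = 4·|-8 − z|/(8·|z|) = 4|z + 8|/(8|z|).
Restrict delta ≤ 4. Then |z + 8| < 4 gives |z| > 4, so 8|z| > 32.
Then |4/z + 1/2| < 4|z + 8|/32, which is < eps when |z + 8| < 8eps.
Take delta = min(4, 8eps). Then 0 < |z + 8| < delta gives both |z + 8| < 4 and |z + 8| < 8eps, so |4/z + 1/2| < eps.

delta = min(4, 8eps)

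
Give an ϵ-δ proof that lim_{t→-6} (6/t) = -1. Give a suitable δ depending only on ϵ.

δ = min(3, 3ϵ)

Let ϵ > 0. We seek δ > 0 such that 0 < |t + 6| < δ implies |6/t + 1| < ϵ.
|6/t + 1| = 6·|-6 − t|/(6·|t|) = 6|t + 6|/(6|t|).
Require δ ≤ 3 so that |t| > 6 − 3 = 3, hence 6|t| > 18.
Then |6/t + 1| < 6|t + 6|/18, which is < ϵ when |t + 6| < 3ϵ.
Take δ = min(3, 3ϵ). Then 0 < |t + 6| < δ gives both |t + 6| < 3 and |t + 6| < 3ϵ, so |6/t + 1| < ϵ.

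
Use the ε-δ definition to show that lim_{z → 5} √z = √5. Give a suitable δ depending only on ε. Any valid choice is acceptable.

Let ε > 0. We want δ > 0 such that 0 < |z − 5| < δ implies |√z − √5| < ε.
Rationalise: √z − √5 = (z − 5)/(√z + √5), so |√z − √5| = |z − 5|/(√z + √5).
Restrict δ ≤ 5 so that |z − 5| < 5 forces z > 0, and then √z + √5 > √5.
Hence |√z − √5| < |z − 5|/√5, which is < ε once |z − 5| < √5·ε.
Take δ = min(5, √5·ε). If 0 < |z − 5| < δ then z > 0 and |√z − √5| < |z − 5|/√5 < ε.

δ = min(5, √5·ε)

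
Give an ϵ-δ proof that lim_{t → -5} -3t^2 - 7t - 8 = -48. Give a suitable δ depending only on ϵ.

δ = min(2, ϵ/29)

Let ϵ > 0. We want δ > 0 such that 0 < |t + 5| < δ implies |(-3t^2 - 7t - 8) + 48| < ϵ.
(-3t^2 - 7t - 8) + 48 = -3t^2 - 7t + 40 = (t + 5)(-3t + 8).
So |(-3t^2 - 7t - 8) + 48| = |t + 5|·|-3t + 8|.
Assume first that |t + 5| < 2, so |t| < 7. Then |-3t + 8| ≤ 3·7 + 8 = 29.
Hence |(-3t^2 - 7t - 8) + 48| ≤ 29|t + 5| < ϵ provided |t + 5| < ϵ/29.
Take δ = min(2, ϵ/29). Then 0 < |t + 5| < δ gives both |t + 5| < 2 and |t + 5| < ϵ/29, so |(-3t^2 - 7t - 8) + 48| < ϵ.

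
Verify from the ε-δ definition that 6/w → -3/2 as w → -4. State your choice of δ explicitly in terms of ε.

δ = min(2, (4/3)ε)

Suppose ε > 0. We seek δ > 0 such that 0 < |w + 4| < δ implies |6/w + 3/2| < ε.
|6/w + 3/2| = 6·|-4 − w|/(4·|w|) = 6|w + 4|/(4|w|).
Require δ ≤ 2 so that |w| > 4 − 2 = 2, hence 4|w| > 8.
Then |6/w + 3/2| < 6|w + 4|/8, which is < ε when |w + 4| < (4/3)ε.
Take δ = min(2, (4/3)ε). Then 0 < |w + 4| < δ gives both |w + 4| < 2 and |w + 4| < (4/3)ε, so |6/w + 3/2| < ε.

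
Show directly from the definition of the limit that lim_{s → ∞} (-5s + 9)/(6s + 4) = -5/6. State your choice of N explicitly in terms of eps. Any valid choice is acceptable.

N = (37/18)/eps

Let eps > 0 be given. We seek N > 0 such that s > N implies |(-5s + 9)/(6s + 4) + 5/6| < eps.
(-5s + 9)/(6s + 4) + 5/6 = (6(-5s + 9) − (-5)(6s + 4)) / (6(6s + 4)) = 74/(6(6s + 4)).
For s > 0 we have 6s + 4 > 6s, so |(-5s + 9)/(6s + 4) + 5/6| = 74/(6(6s + 4)) < 74/(6·6s) = (37/18)/s.
Thus |(-5s + 9)/(6s + 4) + 5/6| < eps whenever s > (37/18)/eps.
Take N = (37/18)/eps. If s > N then |(-5s + 9)/(6s + 4) + 5/6| < (37/18)/s < eps.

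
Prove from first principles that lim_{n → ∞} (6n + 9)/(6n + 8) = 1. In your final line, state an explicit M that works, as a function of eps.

Fix eps > 0. For n ≥ 1, |(6n + 9)/(6n + 8) − 1| = |6|/(6(6n + 8)) = 6/(6(6n + 8)).
Since 6n + 8 ≥ 6n for n ≥ 1, this is ≤ 6/(6·6n) = (1/6)/n.
So |(6n + 9)/(6n + 8) − 1| < eps whenever n > (1/6)/eps.
Take M = (1/6)/eps. If n > M then |(6n + 9)/(6n + 8) − 1| ≤ (1/6)/n < eps.

M = (1/6)/eps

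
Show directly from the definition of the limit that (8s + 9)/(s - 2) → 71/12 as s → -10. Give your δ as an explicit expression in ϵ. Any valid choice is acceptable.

δ = min(6, (72/25)ϵ)

Fix ϵ > 0. We want δ > 0 with 0 < |s + 10| < δ ⇒ |(8s + 9)/(s - 2) − (71/12)| < ϵ.
Combining over a common denominator, (8s + 9)/(s - 2) − (71/12) = [(8s + 9)·(-12) − (-71)·(s - 2)] / [(-12)·(s - 2)] = -25(s + 10) / ((-12)(s - 2)).
So |(8s + 9)/(s - 2) − (71/12)| = 25|s + 10| / (12·|s − 2|).
Restrict δ ≤ 6. Then |s + 10| < 6 gives |s − 2| = |(s + 10) + (-12)| ≥ 12 − 6 = 6.
Hence |(8s + 9)/(s - 2) − (71/12)| < 25|s + 10|/(12·6) = (25/72)|s + 10|, which is < ϵ once |s + 10| < (72/25)ϵ.
Take δ = min(6, (72/25)ϵ). Then 0 < |s + 10| < δ forces both bounds, so |(8s + 9)/(s - 2) − (71/12)| < ϵ.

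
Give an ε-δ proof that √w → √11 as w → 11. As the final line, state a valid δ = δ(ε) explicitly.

Let ε > 0. We want δ > 0 such that 0 < |w − 11| < δ implies |√w − √11| < ε.
Multiplying by the conjugate, |√w − √11| = |w − 11|/(√w + √11).
Restrict δ ≤ 11 so that |w − 11| < 11 forces w > 0, and then √w + √11 > √11.
Hence |√w − √11| < |w − 11|/√11, which is < ε once |w − 11| < √11·ε.
Take δ = min(11, √11·ε). If 0 < |w − 11| < δ then w > 0 and |√w − √11| < |w − 11|/√11 < ε.

δ = min(11, √11·ε)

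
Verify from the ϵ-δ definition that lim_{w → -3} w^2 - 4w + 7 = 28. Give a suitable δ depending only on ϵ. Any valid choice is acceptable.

δ = min(1, ϵ/11)

Let ϵ > 0 be given. We want δ > 0 such that 0 < |w + 3| < δ implies |(w^2 - 4w + 7) − 28| < ϵ.
(w^2 - 4w + 7) − 28 = w^2 - 4w - 21 = (w + 3)(w - 7).
So |(w^2 - 4w + 7) − 28| = |w + 3|·|w - 7|.
Require δ ≤ 1. Then |w + 3| < 1 gives |w| < 4, and by the triangle inequality |w - 7| ≤ 4 + 7 = 11.
Hence |(w^2 - 4w + 7) − 28| ≤ 11|w + 3| < ϵ provided |w + 3| < ϵ/11.
Choosing δ = min(1, ϵ/11) ensures both conditions, hence |(w^2 - 4w + 7) − 28| < ϵ.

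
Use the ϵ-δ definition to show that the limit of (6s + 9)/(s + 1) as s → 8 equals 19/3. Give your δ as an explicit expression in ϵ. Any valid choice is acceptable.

δ = min(9/2, (27/2)ϵ)

Let ϵ > 0 be given. We want δ > 0 with 0 < |s − 8| < δ ⇒ |(6s + 9)/(s + 1) − (19/3)| < ϵ.
Combining over a common denominator, (6s + 9)/(s + 1) − (19/3) = [(6s + 9)·9 − 57·(s + 1)] / [9·(s + 1)] = -3(s − 8) / (9(s + 1)).
So |(6s + 9)/(s + 1) − (19/3)| = 3|s − 8| / (9·|s + 1|).
Restrict δ ≤ 9/2. Then |s − 8| < 9/2 gives |s + 1| = |(s − 8) + 9| ≥ 9 − 9/2 = 9/2.
Hence |(6s + 9)/(s + 1) − (19/3)| < 3|s − 8|/(9·(9/2)) = (2/27)|s − 8|, which is < ϵ once |s − 8| < (27/2)ϵ.
Take δ = min(9/2, (27/2)ϵ). Then 0 < |s − 8| < δ forces both bounds, so |(6s + 9)/(s + 1) − (19/3)| < ϵ.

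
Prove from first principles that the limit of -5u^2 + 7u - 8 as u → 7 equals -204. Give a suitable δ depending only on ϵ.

Suppose ϵ > 0. We want δ > 0 such that 0 < |u − 7| < δ implies |(-5u^2 + 7u - 8) + 204| < ϵ.
(-5u^2 + 7u - 8) + 204 = -5u^2 + 7u + 196 = (u − 7)(-5u - 28).
So |(-5u^2 + 7u - 8) + 204| = |u − 7|·|-5u - 28|.
Assume first that |u − 7| < 1, so |u| < 8. Then |-5u - 28| ≤ 5·8 + 28 = 68.
Hence |(-5u^2 + 7u - 8) + 204| ≤ 68|u − 7| < ϵ provided |u − 7| < ϵ/68.
Choosing δ = min(1, ϵ/68) ensures both conditions, hence |(-5u^2 + 7u - 8) + 204| < ϵ.

δ = min(1, ϵ/68)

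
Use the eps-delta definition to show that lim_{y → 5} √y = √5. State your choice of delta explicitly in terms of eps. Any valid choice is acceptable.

Suppose eps > 0. We want delta > 0 such that 0 < |y − 5| < delta implies |√y − √5| < eps.
Rationalise: √y − √5 = (y − 5)/(√y + √5), so |√y − √5| = |y − 5|/(√y + √5).
Restrict delta ≤ 5 so that |y − 5| < 5 forces y > 0, and then √y + √5 > √5.
Hence |√y − √5| < |y − 5|/√5, which is < eps once |y − 5| < √5·eps.
Take delta = min(5, √5·eps). If 0 < |y − 5| < delta then y > 0 and |√y − √5| < |y − 5|/√5 < eps.

delta = min(5, √5·eps)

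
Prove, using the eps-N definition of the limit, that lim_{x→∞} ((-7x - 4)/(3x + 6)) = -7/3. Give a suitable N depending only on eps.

Suppose eps > 0. We seek N > 0 such that x > N implies |(-7x - 4)/(3x + 6) + 7/3| < eps.
(-7x - 4)/(3x + 6) + 7/3 = (3(-7x - 4) − (-7)(3x + 6)) / (3(3x + 6)) = 30/(3(3x + 6)).
For x > 0 we have 3x + 6 > 3x, so |(-7x - 4)/(3x + 6) + 7/3| = 30/(3(3x + 6)) < 30/(3·3x) = (10/3)/x.
Thus |(-7x - 4)/(3x + 6) + 7/3| < eps whenever x > (10/3)/eps.
Take N = (10/3)/eps. If x > N then |(-7x - 4)/(3x + 6) + 7/3| < (10/3)/x < eps.

N = (10/3)/eps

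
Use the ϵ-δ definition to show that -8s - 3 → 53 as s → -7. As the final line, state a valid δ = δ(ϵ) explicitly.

δ = ϵ/8

Fix ϵ > 0. We need δ > 0 so that 0 < |s + 7| < δ implies |(-8s - 3) − 53| < ϵ.
Since (-8s - 3) − 53 = -8(s + 7), we have |(-8s - 3) − 53| = 8|s + 7|.
Thus it suffices that |s + 7| < ϵ/8.
Choosing δ = ϵ/8 gives |(-8s - 3) − 53| = 8|s + 7| < ϵ whenever |s + 7| < δ.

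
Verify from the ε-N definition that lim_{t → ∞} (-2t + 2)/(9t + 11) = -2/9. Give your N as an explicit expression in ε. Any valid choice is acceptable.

Fix ε > 0. We seek N > 0 such that t > N implies |(-2t + 2)/(9t + 11) + 2/9| < ε.
(-2t + 2)/(9t + 11) + 2/9 = (9(-2t + 2) − (-2)(9t + 11)) / (9(9t + 11)) = 40/(9(9t + 11)).
For t > 0 we have 9t + 11 > 9t, so |(-2t + 2)/(9t + 11) + 2/9| = 40/(9(9t + 11)) < 40/(9·9t) = (40/81)/t.
Thus |(-2t + 2)/(9t + 11) + 2/9| < ε whenever t > (40/81)/ε.
Take N = (40/81)/ε. If t > N then |(-2t + 2)/(9t + 11) + 2/9| < (40/81)/t < ε.

N = (40/81)/ε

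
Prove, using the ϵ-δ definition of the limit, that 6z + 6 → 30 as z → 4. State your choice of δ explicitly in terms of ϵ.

δ = ϵ/6

Let ϵ > 0 be given. We need δ > 0 so that 0 < |z − 4| < δ implies |(6z + 6) − 30| < ϵ.
Since (6z + 6) − 30 = 6(z − 4), we have |(6z + 6) − 30| = 6|z − 4|.
Thus it suffices that |z − 4| < ϵ/6.
Choosing δ = ϵ/6 gives |(6z + 6) − 30| = 6|z − 4| < ϵ whenever |z − 4| < δ.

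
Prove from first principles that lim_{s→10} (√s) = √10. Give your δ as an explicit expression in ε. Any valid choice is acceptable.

Let ε > 0 be given. We want δ > 0 such that 0 < |s − 10| < δ implies |√s − √10| < ε.
Rationalise: √s − √10 = (s − 10)/(√s + √10), so |√s − √10| = |s − 10|/(√s + √10).
Restrict δ ≤ 10 so that |s − 10| < 10 forces s > 0, and then √s + √10 > √10.
Hence |√s − √10| < |s − 10|/√10, which is < ε once |s − 10| < √10·ε.
Take δ = min(10, √10·ε). If 0 < |s − 10| < δ then s > 0 and |√s − √10| < |s − 10|/√10 < ε.

δ = min(10, √10·ε)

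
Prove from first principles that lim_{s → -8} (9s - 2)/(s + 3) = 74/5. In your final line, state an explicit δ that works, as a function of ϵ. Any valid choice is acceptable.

δ = min(5/2, (25/58)ϵ)

Let ϵ > 0. We want δ > 0 with 0 < |s + 8| < δ ⇒ |(9s - 2)/(s + 3) − (74/5)| < ϵ.
Combining over a common denominator, (9s - 2)/(s + 3) − (74/5) = [(9s - 2)·(-5) − (-74)·(s + 3)] / [(-5)·(s + 3)] = 29(s + 8) / ((-5)(s + 3)).
So |(9s - 2)/(s + 3) − (74/5)| = 29|s + 8| / (5·|s + 3|).
Require δ ≤ 5/2, so |s + 3| ≥ |-5| − |s + 8| > 5 − 5/2 = 5/2.
Hence |(9s - 2)/(s + 3) − (74/5)| < 29|s + 8|/(5·(5/2)) = (58/25)|s + 8|, which is < ϵ once |s + 8| < (25/58)ϵ.
Take δ = min(5/2, (25/58)ϵ). Then 0 < |s + 8| < δ forces both bounds, so |(9s - 2)/(s + 3) − (74/5)| < ϵ.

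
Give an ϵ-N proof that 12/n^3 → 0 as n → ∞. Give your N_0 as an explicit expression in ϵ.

N_0 = (12/ϵ)^{1/3}

Let ϵ > 0 be given. For n ≥ 1, |12/n^3 − 0| = 12/n^3.
12/n^3 < ϵ ⇔ n^3 > 12/ϵ ⇔ n > (12/ϵ)^{1/3}.
Take N_0 = (12/ϵ)^{1/3}. Then n > N_0 implies 12/n^3 < ϵ.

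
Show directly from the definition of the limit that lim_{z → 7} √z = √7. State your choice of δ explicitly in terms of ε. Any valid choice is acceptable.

δ = min(7, √7·ε)

Let ε > 0. We want δ > 0 such that 0 < |z − 7| < δ implies |√z − √7| < ε.
Multiplying by the conjugate, |√z − √7| = |z − 7|/(√z + √7).
Restrict δ ≤ 7 so that |z − 7| < 7 forces z > 0, and then √z + √7 > √7.
Hence |√z − √7| < |z − 7|/√7, which is < ε once |z − 7| < √7·ε.
Take δ = min(7, √7·ε). If 0 < |z − 7| < δ then z > 0 and |√z − √7| < |z − 7|/√7 < ε.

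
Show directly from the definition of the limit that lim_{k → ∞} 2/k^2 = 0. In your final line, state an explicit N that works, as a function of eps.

Let eps > 0 be given. For k ≥ 1, |2/k^2 − 0| = 2/k^2.
2/k^2 < eps ⇔ k^2 > 2/eps ⇔ k > (2/eps)^{1/2}.
Take N = (2/eps)^{1/2}. Then k > N implies 2/k^2 < eps.

N = (2/eps)^{1/2}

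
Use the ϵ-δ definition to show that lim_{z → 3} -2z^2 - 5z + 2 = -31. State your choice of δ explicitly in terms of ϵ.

Suppose ϵ > 0. We want δ > 0 such that 0 < |z − 3| < δ implies |(-2z^2 - 5z + 2) + 31| < ϵ.
(-2z^2 - 5z + 2) + 31 = -2z^2 - 5z + 33 = (z − 3)(-2z - 11).
So |(-2z^2 - 5z + 2) + 31| = |z − 3|·|-2z - 11|.
Require δ ≤ 1. Then |z − 3| < 1 gives |z| < 4, and by the triangle inequality |-2z - 11| ≤ 2·4 + 11 = 19.
Hence |(-2z^2 - 5z + 2) + 31| ≤ 19|z − 3| < ϵ provided |z − 3| < ϵ/19.
Choosing δ = min(1, ϵ/19) ensures both conditions, hence |(-2z^2 - 5z + 2) + 31| < ϵ.

δ = min(1, ϵ/19)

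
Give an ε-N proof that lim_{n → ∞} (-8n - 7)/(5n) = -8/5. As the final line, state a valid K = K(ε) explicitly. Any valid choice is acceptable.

K = (7/5)/ε

Suppose ε > 0. For n ≥ 1, |(-8n - 7)/(5n) + 8/5| = |-35|/(5(5n)) = 35/(5(5n)).
Since 5n ≥ 5n for n ≥ 1, this is ≤ 35/(5·5n) = (7/5)/n.
So |(-8n - 7)/(5n) + 8/5| < ε whenever n > (7/5)/ε.
Take K = (7/5)/ε. If n > K then |(-8n - 7)/(5n) + 8/5| ≤ (7/5)/n < ε.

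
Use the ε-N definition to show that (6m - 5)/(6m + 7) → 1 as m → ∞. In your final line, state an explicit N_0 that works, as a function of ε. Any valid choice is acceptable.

Let ε > 0. For m ≥ 1, |(6m - 5)/(6m + 7) − 1| = |-72|/(6(6m + 7)) = 72/(6(6m + 7)).
Since 6m + 7 ≥ 6m for m ≥ 1, this is ≤ 72/(6·6m) = 2/m.
So |(6m - 5)/(6m + 7) − 1| < ε whenever m > 2/ε.
Take N_0 = 2/ε. If m > N_0 then |(6m - 5)/(6m + 7) − 1| ≤ 2/m < ε.

N_0 = 2/ε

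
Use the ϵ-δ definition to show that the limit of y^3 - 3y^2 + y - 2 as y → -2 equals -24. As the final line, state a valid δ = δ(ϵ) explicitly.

δ = min(1, ϵ/35)

Fix ϵ > 0. We want δ > 0 such that 0 < |y + 2| < δ implies |(y^3 - 3y^2 + y - 2) + 24| < ϵ.
(y^3 - 3y^2 + y - 2) + 24 = y^3 - 3y^2 + y + 22 = (y + 2)(y^2 - 5y + 11).
So |(y^3 - 3y^2 + y - 2) + 24| = |y + 2|·|y^2 - 5y + 11|.
Require δ ≤ 1. Then |y + 2| < 1 gives |y| < 3, and by the triangle inequality |y^2 - 5y + 11| ≤ 3^2 + 5·3 + 11 = 35.
Hence |(y^3 - 3y^2 + y - 2) + 24| ≤ 35|y + 2| < ϵ provided |y + 2| < ϵ/35.
Take δ = min(1, ϵ/35). Then 0 < |y + 2| < δ gives both |y + 2| < 1 and |y + 2| < ϵ/35, so |(y^3 - 3y^2 + y - 2) + 24| < ϵ.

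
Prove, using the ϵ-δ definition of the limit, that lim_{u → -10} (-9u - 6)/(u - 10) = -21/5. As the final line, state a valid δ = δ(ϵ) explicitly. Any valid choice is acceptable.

δ = min(10, (25/12)ϵ)

Suppose ϵ > 0. We want δ > 0 with 0 < |u + 10| < δ ⇒ |(-9u - 6)/(u - 10) + 21/5| < ϵ.
Combining over a common denominator, (-9u - 6)/(u - 10) + 21/5 = [(-9u - 6)·(-20) − 84·(u - 10)] / [(-20)·(u - 10)] = 96(u + 10) / ((-20)(u - 10)).
So |(-9u - 6)/(u - 10) + 21/5| = 96|u + 10| / (20·|u − 10|).
Restrict δ ≤ 10. Then |u + 10| < 10 gives |u − 10| = |(u + 10) + (-20)| ≥ 20 − 10 = 10.
Hence |(-9u - 6)/(u - 10) + 21/5| < 96|u + 10|/(20·10) = (12/25)|u + 10|, which is < ϵ once |u + 10| < (25/12)ϵ.
Take δ = min(10, (25/12)ϵ). Then 0 < |u + 10| < δ forces both bounds, so |(-9u - 6)/(u - 10) + 21/5| < ϵ.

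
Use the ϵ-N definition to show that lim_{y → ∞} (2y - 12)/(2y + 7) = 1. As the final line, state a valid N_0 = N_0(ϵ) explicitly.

N_0 = (19/2)/ϵ

Suppose ϵ > 0. We seek N_0 > 0 such that y > N_0 implies |(2y - 12)/(2y + 7) − 1| < ϵ.
(2y - 12)/(2y + 7) − 1 = (2(2y - 12) − 2(2y + 7)) / (2(2y + 7)) = -38/(2(2y + 7)).
For y > 0 we have 2y + 7 > 2y, so |(2y - 12)/(2y + 7) − 1| = 38/(2(2y + 7)) < 38/(2·2y) = (19/2)/y.
Thus |(2y - 12)/(2y + 7) − 1| < ϵ whenever y > (19/2)/ϵ.
Take N_0 = (19/2)/ϵ. If y > N_0 then |(2y - 12)/(2y + 7) − 1| < (19/2)/y < ϵ.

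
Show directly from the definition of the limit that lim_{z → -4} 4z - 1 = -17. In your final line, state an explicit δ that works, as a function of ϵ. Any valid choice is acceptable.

δ = ϵ/4

Let ϵ > 0 be given. We need δ > 0 so that 0 < |z + 4| < δ implies |(4z - 1) + 17| < ϵ.
|(4z - 1) + 17| = |4z + 16| = 4|z + 4|.
Thus it suffices that |z + 4| < ϵ/4.
Take δ = ϵ/4. If 0 < |z + 4| < δ then |(4z - 1) + 17| = 4|z + 4| < 4·(ϵ/4) = ϵ.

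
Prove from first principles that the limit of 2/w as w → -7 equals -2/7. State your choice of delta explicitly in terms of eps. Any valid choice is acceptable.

delta = min(7/2, (49/4)eps)

Suppose eps > 0. We seek delta > 0 such that 0 < |w + 7| < delta implies |2/w + 2/7| < eps.
|2/w + 2/7| = 2·|-7 − w|/(7·|w|) = 2|w + 7|/(7|w|).
Require delta ≤ 7/2 so that |w| > 7 − 7/2 = 7/2, hence 7|w| > 49/2.
Then |2/w + 2/7| < 2|w + 7|/(49/2), which is < eps when |w + 7| < (49/4)eps.
Take delta = min(7/2, (49/4)eps). Then 0 < |w + 7| < delta gives both |w + 7| < 7/2 and |w + 7| < (49/4)eps, so |2/w + 2/7| < eps.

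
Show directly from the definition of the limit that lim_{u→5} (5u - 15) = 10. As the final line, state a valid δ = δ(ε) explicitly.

δ = ε/5

Fix ε > 0. We need δ > 0 so that 0 < |u − 5| < δ implies |(5u - 15) − 10| < ε.
|(5u - 15) − 10| = |5u - 25| = 5|u − 5|.
So 5|u − 5| < ε exactly when |u − 5| < ε/5.
Take δ = ε/5. If 0 < |u − 5| < δ then |(5u - 15) − 10| = 5|u − 5| < 5·(ε/5) = ε.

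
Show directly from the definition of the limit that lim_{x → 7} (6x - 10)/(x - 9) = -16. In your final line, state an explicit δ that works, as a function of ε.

δ = min(1, (1/22)ε)

Let ε > 0. We want δ > 0 with 0 < |x − 7| < δ ⇒ |(6x - 10)/(x - 9) + 16| < ε.
Combining over a common denominator, (6x - 10)/(x - 9) + 16 = [(6x - 10)·(-2) − 32·(x - 9)] / [(-2)·(x - 9)] = -44(x − 7) / ((-2)(x - 9)).
So |(6x - 10)/(x - 9) + 16| = 44|x − 7| / (2·|x − 9|).
Restrict δ ≤ 1. Then |x − 7| < 1 gives |x − 9| = |(x − 7) + (-2)| ≥ 2 − 1 = 1.
Hence |(6x - 10)/(x - 9) + 16| < 44|x − 7|/(2·1) = 22|x − 7|, which is < ε once |x − 7| < (1/22)ε.
Take δ = min(1, (1/22)ε). Then 0 < |x − 7| < δ forces both bounds, so |(6x - 10)/(x - 9) + 16| < ε.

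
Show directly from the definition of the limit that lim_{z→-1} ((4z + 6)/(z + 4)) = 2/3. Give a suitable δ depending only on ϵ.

δ = min(3/2, (9/20)ϵ)

Suppose ϵ > 0. We want δ > 0 with 0 < |z + 1| < δ ⇒ |(4z + 6)/(z + 4) − (2/3)| < ϵ.
Combining over a common denominator, (4z + 6)/(z + 4) − (2/3) = [(4z + 6)·3 − 2·(z + 4)] / [3·(z + 4)] = 10(z + 1) / (3(z + 4)).
So |(4z + 6)/(z + 4) − (2/3)| = 10|z + 1| / (3·|z + 4|).
Require δ ≤ 3/2, so |z + 4| ≥ |3| − |z + 1| > 3 − 3/2 = 3/2.
Hence |(4z + 6)/(z + 4) − (2/3)| < 10|z + 1|/(3·(3/2)) = (20/9)|z + 1|, which is < ϵ once |z + 1| < (9/20)ϵ.
Take δ = min(3/2, (9/20)ϵ). Then 0 < |z + 1| < δ forces both bounds, so |(4z + 6)/(z + 4) − (2/3)| < ϵ.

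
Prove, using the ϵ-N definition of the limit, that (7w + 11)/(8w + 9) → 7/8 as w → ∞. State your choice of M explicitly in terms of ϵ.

Let ϵ > 0 be given. We seek M > 0 such that w > M implies |(7w + 11)/(8w + 9) − (7/8)| < ϵ.
(7w + 11)/(8w + 9) − (7/8) = (8(7w + 11) − 7(8w + 9)) / (8(8w + 9)) = 25/(8(8w + 9)).
For w > 0 we have 8w + 9 > 8w, so |(7w + 11)/(8w + 9) − (7/8)| = 25/(8(8w + 9)) < 25/(8·8w) = (25/64)/w.
Thus |(7w + 11)/(8w + 9) − (7/8)| < ϵ whenever w > (25/64)/ϵ.
Take M = (25/64)/ϵ. If w > M then |(7w + 11)/(8w + 9) − (7/8)| < (25/64)/w < ϵ.

M = (25/64)/ϵ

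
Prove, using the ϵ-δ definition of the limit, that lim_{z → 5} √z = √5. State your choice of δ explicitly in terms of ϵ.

δ = min(5, √5·ϵ)

Let ϵ > 0 be given. We want δ > 0 such that 0 < |z − 5| < δ implies |√z − √5| < ϵ.
Rationalise: √z − √5 = (z − 5)/(√z + √5), so |√z − √5| = |z − 5|/(√z + √5).
Restrict δ ≤ 5 so that |z − 5| < 5 forces z > 0, and then √z + √5 > √5.
Hence |√z − √5| < |z − 5|/√5, which is < ϵ once |z − 5| < √5·ϵ.
Take δ = min(5, √5·ϵ). If 0 < |z − 5| < δ then z > 0 and |√z − √5| < |z − 5|/√5 < ϵ.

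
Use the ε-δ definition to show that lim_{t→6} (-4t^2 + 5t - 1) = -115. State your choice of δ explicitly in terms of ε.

δ = min(1, ε/47)

Suppose ε > 0. We want δ > 0 such that 0 < |t − 6| < δ implies |(-4t^2 + 5t - 1) + 115| < ε.
(-4t^2 + 5t - 1) + 115 = -4t^2 + 5t + 114 = (t − 6)(-4t - 19).
So |(-4t^2 + 5t - 1) + 115| = |t − 6|·|-4t - 19|.
Assume first that |t − 6| < 1, so |t| < 7. Then |-4t - 19| ≤ 4·7 + 19 = 47.
Hence |(-4t^2 + 5t - 1) + 115| ≤ 47|t − 6| < ε provided |t − 6| < ε/47.
Choosing δ = min(1, ε/47) ensures both conditions, hence |(-4t^2 + 5t - 1) + 115| < ε.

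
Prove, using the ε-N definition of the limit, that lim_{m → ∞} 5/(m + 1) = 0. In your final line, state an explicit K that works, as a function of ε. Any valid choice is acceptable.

Let ε > 0 be given. For m ≥ 1, |5/(m + 1) − 0| = 5/(m + 1) ≤ 5/m.
We need 5/m < ε, i.e. m > 5/ε.
Take K = 5/ε. If m > K then |5/(m + 1)| ≤ 5/m < ε.

K = 5/ε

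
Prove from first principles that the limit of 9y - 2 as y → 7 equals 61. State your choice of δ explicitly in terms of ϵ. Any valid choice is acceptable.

δ = ϵ/9

Let ϵ > 0 be given. We need δ > 0 so that 0 < |y − 7| < δ implies |(9y - 2) − 61| < ϵ.
Since (9y - 2) − 61 = 9(y − 7), we have |(9y - 2) − 61| = 9|y − 7|.
Thus it suffices that |y − 7| < ϵ/9.
Take δ = ϵ/9. If 0 < |y − 7| < δ then |(9y - 2) − 61| = 9|y − 7| < 9·(ϵ/9) = ϵ.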